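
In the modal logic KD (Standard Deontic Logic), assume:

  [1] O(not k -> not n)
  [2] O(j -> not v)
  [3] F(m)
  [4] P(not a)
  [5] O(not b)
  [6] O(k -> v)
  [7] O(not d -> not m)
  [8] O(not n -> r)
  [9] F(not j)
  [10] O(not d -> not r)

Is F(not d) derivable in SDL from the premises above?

Yes

F(not j) at premise 9 means O(j).
Applying K to premise 2 (O(j -> not v)) and O(j) yields O(not v).
The contrapositive of premise 6 (O(k -> v)) is O(not v -> not k), and O(not v) is already established, so O(not k).
Applying K to premise 1 (O(not k -> not n)) and O(not k) yields O(not n).
Applying K to premise 8 (O(not n -> r)) and O(not n) yields O(r).
Premise 10 is O(not d -> not r); contrapositively O(r -> d). Since O(r) holds, K gives O(d).
Premises 3, 4, 5, 7 do not contribute to this derivation.
So O(d) holds, i.e. F(not d). The claim follows.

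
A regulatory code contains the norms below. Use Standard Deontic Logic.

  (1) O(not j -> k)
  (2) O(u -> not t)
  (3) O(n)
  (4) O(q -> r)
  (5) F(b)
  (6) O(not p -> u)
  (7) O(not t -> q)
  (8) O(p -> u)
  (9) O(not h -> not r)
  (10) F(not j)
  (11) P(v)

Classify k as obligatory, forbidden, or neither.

Premise 1 is O(not j -> k), but O(not j) is not derivable from the premises, so it does not yield O(k).
No premise or chain of K-axiom applications forces O(k), and none forces O(not k). So k is neither obligatory nor forbidden under these norms.

Neither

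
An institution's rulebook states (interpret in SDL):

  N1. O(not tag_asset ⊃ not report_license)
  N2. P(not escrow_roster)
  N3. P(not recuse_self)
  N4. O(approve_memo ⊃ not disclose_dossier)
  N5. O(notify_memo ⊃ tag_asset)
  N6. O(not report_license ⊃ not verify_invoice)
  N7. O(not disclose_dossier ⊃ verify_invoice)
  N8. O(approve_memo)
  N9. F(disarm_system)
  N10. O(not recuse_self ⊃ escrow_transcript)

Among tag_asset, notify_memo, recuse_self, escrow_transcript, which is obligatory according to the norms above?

tag_asset

From premise 8 we have O(approve_memo).
With premise 4, O(approve_memo ⊃ not disclose_dossier), the K-axiom yields O(not disclose_dossier).
Premise 7 is O(not disclose_dossier ⊃ verify_invoice); since O(not disclose_dossier), deontic closure gives O(verify_invoice).
Premise 6 is O(not report_license ⊃ not verify_invoice); contrapositively O(verify_invoice ⊃ report_license). Since O(verify_invoice) holds, K gives O(report_license).
Premise 1 is O(not tag_asset ⊃ not report_license); contrapositively O(report_license ⊃ tag_asset). Since O(report_license) holds, K gives O(tag_asset).
So O(tag_asset) holds — tag_asset is obligatory. None of the other listed options is made obligatory by any chain of premises.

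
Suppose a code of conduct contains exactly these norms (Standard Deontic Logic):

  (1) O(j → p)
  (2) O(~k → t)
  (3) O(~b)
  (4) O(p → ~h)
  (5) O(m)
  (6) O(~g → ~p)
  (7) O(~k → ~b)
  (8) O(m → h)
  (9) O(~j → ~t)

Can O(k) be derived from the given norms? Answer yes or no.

Premise 5 states O(m) outright.
Applying K to premise 8 (O(m → h)) and O(m) yields O(h).
Premise 4 is O(p → ~h); contrapositively O(h → ~p). Since O(h) holds, K gives O(~p).
Premise 1, O(j → p), contraposes to O(~p → ~j); with O(~p) we get O(~j).
From O(~j) and premise 9, O(~j → ~t), we obtain O(~t).
Premise 2 is O(~k → t); contrapositively O(~t → k). Since O(~t) holds, K gives O(k).
Premises 3, 6, 7 do not contribute to this derivation.
So O(k) follows.

Yes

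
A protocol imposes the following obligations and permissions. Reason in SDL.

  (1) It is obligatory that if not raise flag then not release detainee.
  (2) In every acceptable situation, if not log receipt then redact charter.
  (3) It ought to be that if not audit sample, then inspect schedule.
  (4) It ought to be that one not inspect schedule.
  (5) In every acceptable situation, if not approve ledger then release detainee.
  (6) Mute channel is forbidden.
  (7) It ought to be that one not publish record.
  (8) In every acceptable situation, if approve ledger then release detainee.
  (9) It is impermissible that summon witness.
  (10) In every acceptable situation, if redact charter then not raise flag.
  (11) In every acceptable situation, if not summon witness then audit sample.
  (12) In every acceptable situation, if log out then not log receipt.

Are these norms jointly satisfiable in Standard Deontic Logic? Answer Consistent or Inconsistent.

Premise 3 is O(¬audit_sample → inspect_schedule), but O(¬audit_sample) is not derivable from the premises, so it does not yield O(inspect_schedule).
So O(inspect_schedule) is not derivable, and the apparent clash with O(¬inspect_schedule) does not arise.
A world satisfying every obligation exists (e.g. approve_ledger=false, audit_sample=true, inspect_schedule=false, log_out=false, log_receipt=true, mute_channel=false, publish_record=false, raise_flag=true, redact_charter=false, release_detainee=true, summon_witness=false); no atom is both obligatory and forbidden, so the set is consistent.

Consistent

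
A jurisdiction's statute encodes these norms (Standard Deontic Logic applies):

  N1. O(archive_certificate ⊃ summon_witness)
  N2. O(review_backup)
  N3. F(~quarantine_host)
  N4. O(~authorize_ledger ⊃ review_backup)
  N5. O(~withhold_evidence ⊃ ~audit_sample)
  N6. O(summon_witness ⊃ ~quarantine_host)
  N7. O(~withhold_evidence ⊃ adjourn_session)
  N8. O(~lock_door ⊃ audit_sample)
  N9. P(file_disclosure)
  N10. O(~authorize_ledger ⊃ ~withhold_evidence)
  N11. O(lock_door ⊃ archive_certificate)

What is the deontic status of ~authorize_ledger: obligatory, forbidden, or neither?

Forbidden

Premise 3, F(~quarantine_host), is equivalent to O(quarantine_host).
Premise 6, O(summon_witness ⊃ ~quarantine_host), contraposes to O(quarantine_host ⊃ ~summon_witness); with O(quarantine_host) we get O(~summon_witness).
The contrapositive of premise 1 (O(archive_certificate ⊃ summon_witness)) is O(~summon_witness ⊃ ~archive_certificate), and O(~summon_witness) is already established, so O(~archive_certificate).
Premise 11 is O(lock_door ⊃ archive_certificate); contrapositively O(~archive_certificate ⊃ ~lock_door). Since O(~archive_certificate) holds, K gives O(~lock_door).
With premise 8, O(~lock_door ⊃ audit_sample), the K-axiom yields O(audit_sample).
Premise 5 is O(~withhold_evidence ⊃ ~audit_sample); contrapositively O(audit_sample ⊃ withhold_evidence). Since O(audit_sample) holds, K gives O(withhold_evidence).
The contrapositive of premise 10 (O(~authorize_ledger ⊃ ~withhold_evidence)) is O(withhold_evidence ⊃ authorize_ledger), and O(withhold_evidence) is already established, so O(authorize_ledger).
Premises 2, 4, 7, 9 do not contribute to this derivation.
Thus O(authorize_ledger), which is F(~authorize_ledger): ~authorize_ledger is forbidden.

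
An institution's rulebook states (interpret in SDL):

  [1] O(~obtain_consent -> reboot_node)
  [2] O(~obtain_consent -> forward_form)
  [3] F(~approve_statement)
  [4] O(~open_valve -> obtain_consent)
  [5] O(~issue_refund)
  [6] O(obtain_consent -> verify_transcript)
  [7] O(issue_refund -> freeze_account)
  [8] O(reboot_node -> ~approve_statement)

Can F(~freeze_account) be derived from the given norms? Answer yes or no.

No

Premise 7 is O(issue_refund -> freeze_account), but O(issue_refund) is not derivable from the premises, so it does not yield O(freeze_account).
No other premise forces O(freeze_account). An ideal world satisfying every premise can still have ~freeze_account true, so F(~freeze_account) is not derivable.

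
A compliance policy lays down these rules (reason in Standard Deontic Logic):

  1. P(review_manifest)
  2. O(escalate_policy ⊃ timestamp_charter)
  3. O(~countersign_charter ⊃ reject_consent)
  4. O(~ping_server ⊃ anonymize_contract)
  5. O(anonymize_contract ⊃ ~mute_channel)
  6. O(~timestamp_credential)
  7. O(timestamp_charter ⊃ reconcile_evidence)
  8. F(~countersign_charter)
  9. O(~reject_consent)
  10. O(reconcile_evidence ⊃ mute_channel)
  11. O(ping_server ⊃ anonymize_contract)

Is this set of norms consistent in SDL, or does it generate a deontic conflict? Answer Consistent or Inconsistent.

Consistent

Premise 3 is O(~countersign_charter ⊃ reject_consent), but O(~countersign_charter) is not derivable from the premises, so it does not yield O(reject_consent).
So O(reject_consent) is not derivable, and the apparent clash with O(~reject_consent) does not arise.
A world satisfying every obligation exists (e.g. anonymize_contract=true, countersign_charter=true, escalate_policy=false, mute_channel=false, ping_server=false, reconcile_evidence=false, reject_consent=false, review_manifest=false, timestamp_charter=false, timestamp_credential=false); no atom is both obligatory and forbidden, so the set is consistent.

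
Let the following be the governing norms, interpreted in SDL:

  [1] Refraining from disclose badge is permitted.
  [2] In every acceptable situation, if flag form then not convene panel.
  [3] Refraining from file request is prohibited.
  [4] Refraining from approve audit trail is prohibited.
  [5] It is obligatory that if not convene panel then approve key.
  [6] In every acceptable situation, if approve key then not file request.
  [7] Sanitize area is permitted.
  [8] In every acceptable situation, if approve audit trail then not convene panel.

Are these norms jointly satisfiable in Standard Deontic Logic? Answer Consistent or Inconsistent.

Inconsistent

F(¬approve_audit_trail) at premise 4 means O(approve_audit_trail).
With premise 8, O(approve_audit_trail → ¬convene_panel), the K-axiom yields O(¬convene_panel).
Premise 5 is O(¬convene_panel → approve_key); since O(¬convene_panel), deontic closure gives O(approve_key).
Applying K to premise 6 (O(approve_key → ¬file_request)) and O(approve_key) yields O(¬file_request).
However, F(¬file_request) at premise 3 amounts to O(file_request).
We now have both O(¬file_request) and O(file_request) — file_request is simultaneously obligatory and forbidden, violating the D-axiom.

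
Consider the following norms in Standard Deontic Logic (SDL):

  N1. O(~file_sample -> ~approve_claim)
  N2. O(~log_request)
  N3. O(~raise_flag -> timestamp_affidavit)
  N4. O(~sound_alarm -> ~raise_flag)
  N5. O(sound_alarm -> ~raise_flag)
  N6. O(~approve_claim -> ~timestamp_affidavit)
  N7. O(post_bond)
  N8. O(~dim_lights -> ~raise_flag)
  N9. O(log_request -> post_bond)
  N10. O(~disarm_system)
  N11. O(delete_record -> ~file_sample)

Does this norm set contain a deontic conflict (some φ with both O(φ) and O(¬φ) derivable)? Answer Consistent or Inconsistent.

Premise 9 is O(log_request -> post_bond); even if O(post_bond) held, inferring O(log_request) would be affirming the consequent — invalid.
So O(log_request) is not derivable, and the apparent clash with O(~log_request) does not arise.
A world satisfying every obligation exists (e.g. approve_claim=true, delete_record=false, dim_lights=false, disarm_system=false, file_sample=true, log_request=false, post_bond=true, raise_flag=false, sound_alarm=false, timestamp_affidavit=true); no atom is both obligatory and forbidden, so the set is consistent.

Consistent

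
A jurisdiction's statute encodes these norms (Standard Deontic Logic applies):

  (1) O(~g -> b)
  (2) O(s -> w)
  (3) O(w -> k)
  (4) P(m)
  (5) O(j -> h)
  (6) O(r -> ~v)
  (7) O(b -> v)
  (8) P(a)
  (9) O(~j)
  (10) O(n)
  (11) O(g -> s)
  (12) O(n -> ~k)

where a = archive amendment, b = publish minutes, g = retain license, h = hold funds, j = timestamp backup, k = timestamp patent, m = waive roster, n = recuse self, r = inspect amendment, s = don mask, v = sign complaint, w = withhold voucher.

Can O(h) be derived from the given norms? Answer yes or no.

No

Premise 5 is O(j -> h), but O(j) is not derivable from the premises, so it does not yield O(h).
No other premise forces O(h). An ideal world satisfying every premise can still have h false, so O(h) is not derivable.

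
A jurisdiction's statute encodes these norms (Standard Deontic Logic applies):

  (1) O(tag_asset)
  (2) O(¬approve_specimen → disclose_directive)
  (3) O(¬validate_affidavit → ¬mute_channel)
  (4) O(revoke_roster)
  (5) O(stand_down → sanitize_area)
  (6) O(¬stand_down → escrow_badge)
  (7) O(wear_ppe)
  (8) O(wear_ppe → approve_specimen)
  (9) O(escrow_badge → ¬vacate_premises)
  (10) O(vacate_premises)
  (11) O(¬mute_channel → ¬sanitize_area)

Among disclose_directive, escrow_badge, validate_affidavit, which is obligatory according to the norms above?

From premise 10 we have O(vacate_premises).
Premise 9, O(escrow_badge → ¬vacate_premises), contraposes to O(vacate_premises → ¬escrow_badge); with O(vacate_premises) we get O(¬escrow_badge).
Premise 6 is O(¬stand_down → escrow_badge); contrapositively O(¬escrow_badge → stand_down). Since O(¬escrow_badge) holds, K gives O(stand_down).
From O(stand_down) and premise 5, O(stand_down → sanitize_area), we obtain O(sanitize_area).
Premise 11, O(¬mute_channel → ¬sanitize_area), contraposes to O(sanitize_area → mute_channel); with O(sanitize_area) we get O(mute_channel).
Premise 3, O(¬validate_affidavit → ¬mute_channel), contraposes to O(mute_channel → validate_affidavit); with O(mute_channel) we get O(validate_affidavit).
So O(validate_affidavit) holds — validate_affidavit is obligatory. None of the other listed options is made obligatory by any chain of premises.

validate_affidavit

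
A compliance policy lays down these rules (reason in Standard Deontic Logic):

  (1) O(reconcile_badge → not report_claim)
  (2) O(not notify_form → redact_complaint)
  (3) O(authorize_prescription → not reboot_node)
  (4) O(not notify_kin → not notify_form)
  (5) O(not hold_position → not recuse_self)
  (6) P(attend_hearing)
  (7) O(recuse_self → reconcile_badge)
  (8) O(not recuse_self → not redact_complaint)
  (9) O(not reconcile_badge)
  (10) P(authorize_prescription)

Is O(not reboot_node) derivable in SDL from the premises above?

No

Premise 3 is O(authorize_prescription → not reboot_node), but O(authorize_prescription) is not derivable from the premises (the permission P(authorize_prescription) asserts only not O(not authorize_prescription), not O(authorize_prescription)), so it does not yield O(not reboot_node).
No other premise forces O(not reboot_node). An ideal world satisfying every premise can still have not reboot_node false, so O(not reboot_node) is not derivable.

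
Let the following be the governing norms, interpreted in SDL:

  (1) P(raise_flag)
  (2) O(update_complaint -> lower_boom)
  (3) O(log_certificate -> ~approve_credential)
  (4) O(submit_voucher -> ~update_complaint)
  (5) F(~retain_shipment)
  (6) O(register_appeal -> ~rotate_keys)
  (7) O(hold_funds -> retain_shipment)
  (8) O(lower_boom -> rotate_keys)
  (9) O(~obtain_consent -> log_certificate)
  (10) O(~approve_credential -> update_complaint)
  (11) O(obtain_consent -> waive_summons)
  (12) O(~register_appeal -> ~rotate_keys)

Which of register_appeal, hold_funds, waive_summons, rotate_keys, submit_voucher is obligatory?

Premises 6 and 12 cover both cases: O(register_appeal -> ~rotate_keys) and O(~register_appeal -> ~rotate_keys). Since register_appeal ∨ ~register_appeal is a tautology, O(~rotate_keys) follows.
Premise 8, O(lower_boom -> rotate_keys), contraposes to O(~rotate_keys -> ~lower_boom); with O(~rotate_keys) we get O(~lower_boom).
Premise 2, O(update_complaint -> lower_boom), contraposes to O(~lower_boom -> ~update_complaint); with O(~lower_boom) we get O(~update_complaint).
Premise 10, O(~approve_credential -> update_complaint), contraposes to O(~update_complaint -> approve_credential); with O(~update_complaint) we get O(approve_credential).
Premise 3, O(log_certificate -> ~approve_credential), contraposes to O(approve_credential -> ~log_certificate); with O(approve_credential) we get O(~log_certificate).
Premise 9, O(~obtain_consent -> log_certificate), contraposes to O(~log_certificate -> obtain_consent); with O(~log_certificate) we get O(obtain_consent).
Applying K to premise 11 (O(obtain_consent -> waive_summons)) and O(obtain_consent) yields O(waive_summons).
So O(waive_summons) holds — waive_summons is obligatory. None of the other listed options is made obligatory by any chain of premises.

waive_summons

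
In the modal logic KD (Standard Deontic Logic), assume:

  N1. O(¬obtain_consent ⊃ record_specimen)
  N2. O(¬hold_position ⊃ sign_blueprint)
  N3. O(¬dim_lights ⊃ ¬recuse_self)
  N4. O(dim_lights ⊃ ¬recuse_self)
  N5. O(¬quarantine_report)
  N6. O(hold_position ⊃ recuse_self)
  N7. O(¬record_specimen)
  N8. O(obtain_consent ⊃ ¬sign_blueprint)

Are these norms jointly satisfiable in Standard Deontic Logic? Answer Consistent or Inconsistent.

Inconsistent

By case analysis on ¬dim_lights: premise 3 gives O(¬dim_lights ⊃ ¬recuse_self) and premise 4 gives O(dim_lights ⊃ ¬recuse_self), so O(¬recuse_self) either way.
Premise 6, O(hold_position ⊃ recuse_self), contraposes to O(¬recuse_self ⊃ ¬hold_position); with O(¬recuse_self) we get O(¬hold_position).
From O(¬hold_position) and premise 2, O(¬hold_position ⊃ sign_blueprint), we obtain O(sign_blueprint).
Premise 8, O(obtain_consent ⊃ ¬sign_blueprint), contraposes to O(sign_blueprint ⊃ ¬obtain_consent); with O(sign_blueprint) we get O(¬obtain_consent).
Applying K to premise 1 (O(¬obtain_consent ⊃ record_specimen)) and O(¬obtain_consent) yields O(record_specimen).
Yet premise 7 states O(¬record_specimen).
We now have both O(record_specimen) and O(¬record_specimen) — record_specimen is simultaneously obligatory and forbidden, violating the D-axiom.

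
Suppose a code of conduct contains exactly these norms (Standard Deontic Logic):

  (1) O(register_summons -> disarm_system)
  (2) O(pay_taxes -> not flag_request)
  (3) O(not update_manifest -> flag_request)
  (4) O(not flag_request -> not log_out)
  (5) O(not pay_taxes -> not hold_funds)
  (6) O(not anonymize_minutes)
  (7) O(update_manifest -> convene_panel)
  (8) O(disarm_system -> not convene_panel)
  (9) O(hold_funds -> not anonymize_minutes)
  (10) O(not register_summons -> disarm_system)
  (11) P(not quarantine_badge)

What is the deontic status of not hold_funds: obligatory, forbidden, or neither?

Obligatory

By case analysis on not register_summons: premise 10 gives O(not register_summons -> disarm_system) and premise 1 gives O(register_summons -> disarm_system), so O(disarm_system) either way.
With premise 8, O(disarm_system -> not convene_panel), the K-axiom yields O(not convene_panel).
Premise 7, O(update_manifest -> convene_panel), contraposes to O(not convene_panel -> not update_manifest); with O(not convene_panel) we get O(not update_manifest).
Applying K to premise 3 (O(not update_manifest -> flag_request)) and O(not update_manifest) yields O(flag_request).
The contrapositive of premise 2 (O(pay_taxes -> not flag_request)) is O(flag_request -> not pay_taxes), and O(flag_request) is already established, so O(not pay_taxes).
From O(not pay_taxes) and premise 5, O(not pay_taxes -> not hold_funds), we obtain O(not hold_funds).
Premises 4, 6, 9, 11 do not contribute to this derivation.
Hence not hold_funds is obligatory.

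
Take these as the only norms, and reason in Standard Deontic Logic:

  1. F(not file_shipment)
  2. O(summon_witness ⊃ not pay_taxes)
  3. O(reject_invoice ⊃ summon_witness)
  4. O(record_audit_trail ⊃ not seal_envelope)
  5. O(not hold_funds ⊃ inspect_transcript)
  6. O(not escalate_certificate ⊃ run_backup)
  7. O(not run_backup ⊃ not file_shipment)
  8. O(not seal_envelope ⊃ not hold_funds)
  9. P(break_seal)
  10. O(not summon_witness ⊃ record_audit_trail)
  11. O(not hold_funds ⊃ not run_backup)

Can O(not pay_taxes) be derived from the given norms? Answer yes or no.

Premise 1 is F(not file_shipment), i.e. O(file_shipment).
The contrapositive of premise 7 (O(not run_backup ⊃ not file_shipment)) is O(file_shipment ⊃ run_backup), and O(file_shipment) is already established, so O(run_backup).
Premise 11 is O(not hold_funds ⊃ not run_backup); contrapositively O(run_backup ⊃ hold_funds). Since O(run_backup) holds, K gives O(hold_funds).
The contrapositive of premise 8 (O(not seal_envelope ⊃ not hold_funds)) is O(hold_funds ⊃ seal_envelope), and O(hold_funds) is already established, so O(seal_envelope).
Premise 4 is O(record_audit_trail ⊃ not seal_envelope); contrapositively O(seal_envelope ⊃ not record_audit_trail). Since O(seal_envelope) holds, K gives O(not record_audit_trail).
Premise 10 is O(not summon_witness ⊃ record_audit_trail); contrapositively O(not record_audit_trail ⊃ summon_witness). Since O(not record_audit_trail) holds, K gives O(summon_witness).
From O(summon_witness) and premise 2, O(summon_witness ⊃ not pay_taxes), we obtain O(not pay_taxes).
Premises 3, 5, 6, 9 do not contribute to this derivation.
So O(not pay_taxes) follows.

Yes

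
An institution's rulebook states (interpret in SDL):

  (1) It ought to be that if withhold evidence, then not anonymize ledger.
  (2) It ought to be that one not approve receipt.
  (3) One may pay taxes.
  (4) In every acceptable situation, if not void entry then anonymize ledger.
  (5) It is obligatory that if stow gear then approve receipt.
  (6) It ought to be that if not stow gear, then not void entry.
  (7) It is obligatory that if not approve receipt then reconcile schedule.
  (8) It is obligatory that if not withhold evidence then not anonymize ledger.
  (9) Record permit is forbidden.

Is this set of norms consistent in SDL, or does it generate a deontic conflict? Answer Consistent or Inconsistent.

Inconsistent

By case analysis on withhold_evidence: premise 1 gives O(withhold_evidence → ¬anonymize_ledger) and premise 8 gives O(¬withhold_evidence → ¬anonymize_ledger), so O(¬anonymize_ledger) either way.
Premise 4 is O(¬void_entry → anonymize_ledger); contrapositively O(¬anonymize_ledger → void_entry). Since O(¬anonymize_ledger) holds, K gives O(void_entry).
The contrapositive of premise 6 (O(¬stow_gear → ¬void_entry)) is O(void_entry → stow_gear), and O(void_entry) is already established, so O(stow_gear).
With premise 5, O(stow_gear → approve_receipt), the K-axiom yields O(approve_receipt).
But premise 2 directly asserts O(¬approve_receipt).
We now have both O(approve_receipt) and O(¬approve_receipt) — approve_receipt is simultaneously obligatory and forbidden, violating the D-axiom.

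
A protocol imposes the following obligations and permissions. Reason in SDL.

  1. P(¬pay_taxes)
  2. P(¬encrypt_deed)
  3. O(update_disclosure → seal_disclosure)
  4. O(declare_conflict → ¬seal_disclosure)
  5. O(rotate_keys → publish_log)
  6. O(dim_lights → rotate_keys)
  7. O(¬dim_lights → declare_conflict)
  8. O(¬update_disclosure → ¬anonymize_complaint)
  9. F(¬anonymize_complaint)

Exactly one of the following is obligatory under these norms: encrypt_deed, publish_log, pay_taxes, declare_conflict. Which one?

F(¬anonymize_complaint) at premise 9 means O(anonymize_complaint).
Premise 8 is O(¬update_disclosure → ¬anonymize_complaint); contrapositively O(anonymize_complaint → update_disclosure). Since O(anonymize_complaint) holds, K gives O(update_disclosure).
Applying K to premise 3 (O(update_disclosure → seal_disclosure)) and O(update_disclosure) yields O(seal_disclosure).
Premise 4 is O(declare_conflict → ¬seal_disclosure); contrapositively O(seal_disclosure → ¬declare_conflict). Since O(seal_disclosure) holds, K gives O(¬declare_conflict).
Premise 7, O(¬dim_lights → declare_conflict), contraposes to O(¬declare_conflict → dim_lights); with O(¬declare_conflict) we get O(dim_lights).
Premise 6 is O(dim_lights → rotate_keys); since O(dim_lights), deontic closure gives O(rotate_keys).
With premise 5, O(rotate_keys → publish_log), the K-axiom yields O(publish_log).
So O(publish_log) holds — publish_log is obligatory. None of the other listed options is made obligatory by any chain of premises.

publish_log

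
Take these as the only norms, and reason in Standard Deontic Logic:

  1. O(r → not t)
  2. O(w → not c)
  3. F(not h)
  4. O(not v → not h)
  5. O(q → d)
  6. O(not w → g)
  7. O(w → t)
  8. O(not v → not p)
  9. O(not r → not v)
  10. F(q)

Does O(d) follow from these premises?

No

Premise 5 is O(q → d), but O(q) is not derivable from the premises, so it does not yield O(d).
No other premise forces O(d). An ideal world satisfying every premise can still have d false, so O(d) is not derivable.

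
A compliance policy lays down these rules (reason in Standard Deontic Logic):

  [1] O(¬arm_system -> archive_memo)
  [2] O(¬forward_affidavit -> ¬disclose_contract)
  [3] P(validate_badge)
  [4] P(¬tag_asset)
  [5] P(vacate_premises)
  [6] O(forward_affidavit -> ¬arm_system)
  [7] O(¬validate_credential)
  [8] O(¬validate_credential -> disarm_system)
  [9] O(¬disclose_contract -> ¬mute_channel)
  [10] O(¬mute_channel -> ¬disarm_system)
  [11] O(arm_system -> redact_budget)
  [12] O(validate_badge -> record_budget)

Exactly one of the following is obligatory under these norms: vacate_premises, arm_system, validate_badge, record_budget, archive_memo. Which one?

archive_memo

Premise 7 gives O(¬validate_credential).
From O(¬validate_credential) and premise 8, O(¬validate_credential -> disarm_system), we obtain O(disarm_system).
Premise 10, O(¬mute_channel -> ¬disarm_system), contraposes to O(disarm_system -> mute_channel); with O(disarm_system) we get O(mute_channel).
Premise 9 is O(¬disclose_contract -> ¬mute_channel); contrapositively O(mute_channel -> disclose_contract). Since O(mute_channel) holds, K gives O(disclose_contract).
The contrapositive of premise 2 (O(¬forward_affidavit -> ¬disclose_contract)) is O(disclose_contract -> forward_affidavit), and O(disclose_contract) is already established, so O(forward_affidavit).
From O(forward_affidavit) and premise 6, O(forward_affidavit -> ¬arm_system), we obtain O(¬arm_system).
Premise 1 is O(¬arm_system -> archive_memo); since O(¬arm_system), deontic closure gives O(archive_memo).
So O(archive_memo) holds — archive_memo is obligatory. None of the other listed options is made obligatory by any chain of premises.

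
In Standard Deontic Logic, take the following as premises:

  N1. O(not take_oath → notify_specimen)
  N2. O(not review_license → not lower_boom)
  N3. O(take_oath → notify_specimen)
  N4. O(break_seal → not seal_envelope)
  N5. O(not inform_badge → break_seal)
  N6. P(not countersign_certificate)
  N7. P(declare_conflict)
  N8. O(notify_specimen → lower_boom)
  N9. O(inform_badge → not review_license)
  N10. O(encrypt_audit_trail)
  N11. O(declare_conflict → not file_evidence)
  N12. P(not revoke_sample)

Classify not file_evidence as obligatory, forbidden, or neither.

Premise 11 is O(declare_conflict → not file_evidence), but O(declare_conflict) is not derivable from the premises (the permission P(declare_conflict) asserts only not O(not declare_conflict), not O(declare_conflict)), so it does not yield O(not file_evidence).
No premise or chain of K-axiom applications forces O(not file_evidence), and none forces O(file_evidence). So not file_evidence is neither obligatory nor forbidden under these norms.

Neither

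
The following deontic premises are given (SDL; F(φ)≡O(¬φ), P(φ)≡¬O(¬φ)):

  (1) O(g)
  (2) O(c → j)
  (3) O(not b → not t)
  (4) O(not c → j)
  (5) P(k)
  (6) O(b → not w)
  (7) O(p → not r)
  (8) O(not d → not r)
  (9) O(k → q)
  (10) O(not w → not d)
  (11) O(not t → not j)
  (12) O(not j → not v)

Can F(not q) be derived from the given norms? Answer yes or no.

Premise 9 is O(k → q), but O(k) is not derivable from the premises (the permission P(k) asserts only not O(not k), not O(k)), so it does not yield O(q).
No other premise forces O(q). An ideal world satisfying every premise can still have not q true, so F(not q) is not derivable.

No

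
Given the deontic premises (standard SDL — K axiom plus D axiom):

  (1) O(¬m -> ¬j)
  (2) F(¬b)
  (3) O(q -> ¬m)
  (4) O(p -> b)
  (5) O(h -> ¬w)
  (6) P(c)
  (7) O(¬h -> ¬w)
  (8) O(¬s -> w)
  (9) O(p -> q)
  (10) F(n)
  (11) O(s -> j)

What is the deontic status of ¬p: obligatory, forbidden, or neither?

Premises 7 and 5 are O(¬h -> ¬w) and O(h -> ¬w); every ideal world satisfies ¬h or h, so in either case ¬w holds — hence O(¬w).
Premise 8 is O(¬s -> w); contrapositively O(¬w -> s). Since O(¬w) holds, K gives O(s).
With premise 11, O(s -> j), the K-axiom yields O(j).
The contrapositive of premise 1 (O(¬m -> ¬j)) is O(j -> m), and O(j) is already established, so O(m).
Premise 3 is O(q -> ¬m); contrapositively O(m -> ¬q). Since O(m) holds, K gives O(¬q).
Premise 9, O(p -> q), contraposes to O(¬q -> ¬p); with O(¬q) we get O(¬p).
Premises 2, 4, 6, 10 do not contribute to this derivation.
Hence ¬p is obligatory.

Obligatory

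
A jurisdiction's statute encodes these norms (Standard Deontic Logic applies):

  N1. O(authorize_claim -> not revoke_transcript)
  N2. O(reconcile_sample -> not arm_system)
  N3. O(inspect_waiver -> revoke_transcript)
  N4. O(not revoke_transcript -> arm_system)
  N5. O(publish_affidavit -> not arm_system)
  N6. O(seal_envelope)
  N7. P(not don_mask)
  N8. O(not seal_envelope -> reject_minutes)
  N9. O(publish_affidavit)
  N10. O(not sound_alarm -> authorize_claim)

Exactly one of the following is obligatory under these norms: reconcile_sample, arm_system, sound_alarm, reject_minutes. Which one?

sound_alarm

Premise 9 gives O(publish_affidavit).
Premise 5 is O(publish_affidavit -> not arm_system); since O(publish_affidavit), deontic closure gives O(not arm_system).
Premise 4, O(not revoke_transcript -> arm_system), contraposes to O(not arm_system -> revoke_transcript); with O(not arm_system) we get O(revoke_transcript).
The contrapositive of premise 1 (O(authorize_claim -> not revoke_transcript)) is O(revoke_transcript -> not authorize_claim), and O(revoke_transcript) is already established, so O(not authorize_claim).
Premise 10, O(not sound_alarm -> authorize_claim), contraposes to O(not authorize_claim -> sound_alarm); with O(not authorize_claim) we get O(sound_alarm).
So O(sound_alarm) holds — sound_alarm is obligatory. None of the other listed options is made obligatory by any chain of premises.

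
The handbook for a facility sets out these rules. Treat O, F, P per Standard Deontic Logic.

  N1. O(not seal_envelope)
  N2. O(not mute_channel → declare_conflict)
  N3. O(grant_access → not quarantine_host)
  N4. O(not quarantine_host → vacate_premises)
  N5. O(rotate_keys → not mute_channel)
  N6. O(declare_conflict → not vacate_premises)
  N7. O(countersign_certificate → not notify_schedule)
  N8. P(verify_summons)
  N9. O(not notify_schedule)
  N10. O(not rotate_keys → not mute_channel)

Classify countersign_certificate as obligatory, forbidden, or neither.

Premise 7 is O(countersign_certificate → not notify_schedule); even if O(not notify_schedule) held, inferring O(countersign_certificate) would be affirming the consequent — invalid.
No premise or chain of K-axiom applications forces O(countersign_certificate), and none forces O(not countersign_certificate). So countersign_certificate is neither obligatory nor forbidden under these norms.

Neither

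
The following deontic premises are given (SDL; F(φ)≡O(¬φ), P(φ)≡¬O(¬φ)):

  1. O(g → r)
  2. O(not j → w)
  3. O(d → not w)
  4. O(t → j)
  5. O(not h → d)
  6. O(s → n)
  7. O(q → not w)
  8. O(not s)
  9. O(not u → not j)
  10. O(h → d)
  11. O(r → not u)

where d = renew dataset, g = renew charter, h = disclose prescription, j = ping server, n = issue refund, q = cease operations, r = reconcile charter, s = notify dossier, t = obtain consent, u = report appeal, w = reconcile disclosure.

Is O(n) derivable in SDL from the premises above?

Premise 6 is O(s → n), but O(s) is not derivable from the premises, so it does not yield O(n).
No other premise forces O(n). An ideal world satisfying every premise can still have n false, so O(n) is not derivable.

No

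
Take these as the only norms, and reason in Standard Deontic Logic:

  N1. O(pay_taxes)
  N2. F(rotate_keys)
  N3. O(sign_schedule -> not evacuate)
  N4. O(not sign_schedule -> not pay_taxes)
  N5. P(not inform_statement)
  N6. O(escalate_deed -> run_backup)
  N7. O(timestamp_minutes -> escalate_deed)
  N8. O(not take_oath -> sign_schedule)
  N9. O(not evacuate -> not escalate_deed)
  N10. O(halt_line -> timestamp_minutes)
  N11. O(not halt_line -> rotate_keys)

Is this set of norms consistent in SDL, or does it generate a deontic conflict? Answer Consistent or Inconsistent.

Inconsistent

Premise 1 states O(pay_taxes) outright.
The contrapositive of premise 4 (O(not sign_schedule -> not pay_taxes)) is O(pay_taxes -> sign_schedule), and O(pay_taxes) is already established, so O(sign_schedule).
Premise 3 is O(sign_schedule -> not evacuate); since O(sign_schedule), deontic closure gives O(not evacuate).
With premise 9, O(not evacuate -> not escalate_deed), the K-axiom yields O(not escalate_deed).
Premise 7 is O(timestamp_minutes -> escalate_deed); contrapositively O(not escalate_deed -> not timestamp_minutes). Since O(not escalate_deed) holds, K gives O(not timestamp_minutes).
Premise 10 is O(halt_line -> timestamp_minutes); contrapositively O(not timestamp_minutes -> not halt_line). Since O(not timestamp_minutes) holds, K gives O(not halt_line).
With premise 11, O(not halt_line -> rotate_keys), the K-axiom yields O(rotate_keys).
But premise 2, F(rotate_keys), means O(not rotate_keys).
We now have both O(rotate_keys) and O(not rotate_keys) — rotate_keys is simultaneously obligatory and forbidden, violating the D-axiom.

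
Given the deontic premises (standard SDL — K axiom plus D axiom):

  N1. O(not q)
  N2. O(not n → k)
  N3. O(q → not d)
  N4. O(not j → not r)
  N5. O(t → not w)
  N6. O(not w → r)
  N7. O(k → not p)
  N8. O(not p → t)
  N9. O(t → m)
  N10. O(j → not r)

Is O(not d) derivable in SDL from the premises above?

No

Premise 3 is O(q → not d), but O(q) is not derivable from the premises, so it does not yield O(not d).
No other premise forces O(not d). An ideal world satisfying every premise can still have not d false, so O(not d) is not derivable.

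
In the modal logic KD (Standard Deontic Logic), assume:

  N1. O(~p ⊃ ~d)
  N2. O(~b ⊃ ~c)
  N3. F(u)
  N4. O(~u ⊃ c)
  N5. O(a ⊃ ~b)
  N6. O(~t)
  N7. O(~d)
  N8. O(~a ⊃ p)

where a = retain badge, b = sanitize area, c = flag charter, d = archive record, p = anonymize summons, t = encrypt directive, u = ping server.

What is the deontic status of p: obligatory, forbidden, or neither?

Premise 3 is F(u), i.e. O(~u).
With premise 4, O(~u ⊃ c), the K-axiom yields O(c).
Premise 2 is O(~b ⊃ ~c); contrapositively O(c ⊃ b). Since O(c) holds, K gives O(b).
The contrapositive of premise 5 (O(a ⊃ ~b)) is O(b ⊃ ~a), and O(b) is already established, so O(~a).
Applying K to premise 8 (O(~a ⊃ p)) and O(~a) yields O(p).
Premises 1, 6, 7 do not contribute to this derivation.
Hence p is obligatory.

Obligatory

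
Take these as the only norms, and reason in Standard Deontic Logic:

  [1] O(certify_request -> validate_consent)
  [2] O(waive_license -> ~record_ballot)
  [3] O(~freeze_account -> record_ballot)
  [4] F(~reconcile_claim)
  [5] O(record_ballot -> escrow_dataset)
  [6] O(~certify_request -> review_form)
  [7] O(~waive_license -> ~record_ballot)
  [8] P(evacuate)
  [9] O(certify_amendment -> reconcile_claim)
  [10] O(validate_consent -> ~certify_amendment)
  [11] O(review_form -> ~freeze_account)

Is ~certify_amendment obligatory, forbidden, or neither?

Obligatory

Premises 7 and 2 cover both cases: O(~waive_license -> ~record_ballot) and O(waive_license -> ~record_ballot). Since ~waive_license ∨ waive_license is a tautology, O(~record_ballot) follows.
The contrapositive of premise 3 (O(~freeze_account -> record_ballot)) is O(~record_ballot -> freeze_account), and O(~record_ballot) is already established, so O(freeze_account).
Premise 11, O(review_form -> ~freeze_account), contraposes to O(freeze_account -> ~review_form); with O(freeze_account) we get O(~review_form).
Premise 6, O(~certify_request -> review_form), contraposes to O(~review_form -> certify_request); with O(~review_form) we get O(certify_request).
From O(certify_request) and premise 1, O(certify_request -> validate_consent), we obtain O(validate_consent).
From O(validate_consent) and premise 10, O(validate_consent -> ~certify_amendment), we obtain O(~certify_amendment).
Premises 4, 5, 8, 9 do not contribute to this derivation.
Hence ~certify_amendment is obligatory.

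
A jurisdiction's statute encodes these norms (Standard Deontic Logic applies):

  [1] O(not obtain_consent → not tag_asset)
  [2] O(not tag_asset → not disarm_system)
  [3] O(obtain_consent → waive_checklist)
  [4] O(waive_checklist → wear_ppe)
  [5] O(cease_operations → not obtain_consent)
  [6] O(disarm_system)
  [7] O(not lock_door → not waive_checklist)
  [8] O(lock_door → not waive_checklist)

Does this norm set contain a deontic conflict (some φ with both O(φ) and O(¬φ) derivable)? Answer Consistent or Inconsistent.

Premises 8 and 7 cover both cases: O(lock_door → not waive_checklist) and O(not lock_door → not waive_checklist). Since lock_door ∨ not lock_door is a tautology, O(not waive_checklist) follows.
The contrapositive of premise 3 (O(obtain_consent → waive_checklist)) is O(not waive_checklist → not obtain_consent), and O(not waive_checklist) is already established, so O(not obtain_consent).
From O(not obtain_consent) and premise 1, O(not obtain_consent → not tag_asset), we obtain O(not tag_asset).
With premise 2, O(not tag_asset → not disarm_system), the K-axiom yields O(not disarm_system).
However, premise 6 gives O(disarm_system).
We now have both O(not disarm_system) and O(disarm_system) — disarm_system is simultaneously obligatory and forbidden, violating the D-axiom.

Inconsistent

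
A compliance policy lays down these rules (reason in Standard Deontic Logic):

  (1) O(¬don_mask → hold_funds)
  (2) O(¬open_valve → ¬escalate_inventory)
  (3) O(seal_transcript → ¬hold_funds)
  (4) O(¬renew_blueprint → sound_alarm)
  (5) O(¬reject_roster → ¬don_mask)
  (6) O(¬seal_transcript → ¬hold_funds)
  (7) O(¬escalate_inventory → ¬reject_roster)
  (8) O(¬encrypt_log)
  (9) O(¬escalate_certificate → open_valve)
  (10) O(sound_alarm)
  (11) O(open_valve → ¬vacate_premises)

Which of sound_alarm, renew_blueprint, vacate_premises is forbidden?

vacate_premises

Premises 3 and 6 are O(seal_transcript → ¬hold_funds) and O(¬seal_transcript → ¬hold_funds); every ideal world satisfies seal_transcript or ¬seal_transcript, so in either case ¬hold_funds holds — hence O(¬hold_funds).
Premise 1, O(¬don_mask → hold_funds), contraposes to O(¬hold_funds → don_mask); with O(¬hold_funds) we get O(don_mask).
Premise 5 is O(¬reject_roster → ¬don_mask); contrapositively O(don_mask → reject_roster). Since O(don_mask) holds, K gives O(reject_roster).
Premise 7, O(¬escalate_inventory → ¬reject_roster), contraposes to O(reject_roster → escalate_inventory); with O(reject_roster) we get O(escalate_inventory).
Premise 2 is O(¬open_valve → ¬escalate_inventory); contrapositively O(escalate_inventory → open_valve). Since O(escalate_inventory) holds, K gives O(open_valve).
Premise 11 is O(open_valve → ¬vacate_premises); since O(open_valve), deontic closure gives O(¬vacate_premises).
So O(¬vacate_premises) holds, i.e. vacate_premises is forbidden. None of the other listed options is forbidden under the premises.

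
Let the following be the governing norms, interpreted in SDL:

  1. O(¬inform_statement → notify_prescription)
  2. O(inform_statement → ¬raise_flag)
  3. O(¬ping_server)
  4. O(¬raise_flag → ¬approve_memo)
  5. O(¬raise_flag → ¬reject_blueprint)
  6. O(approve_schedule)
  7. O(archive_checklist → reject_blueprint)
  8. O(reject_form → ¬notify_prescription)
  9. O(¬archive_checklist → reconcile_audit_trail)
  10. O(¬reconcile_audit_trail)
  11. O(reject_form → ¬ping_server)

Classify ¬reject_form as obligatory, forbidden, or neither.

Premise 10 states O(¬reconcile_audit_trail) outright.
The contrapositive of premise 9 (O(¬archive_checklist → reconcile_audit_trail)) is O(¬reconcile_audit_trail → archive_checklist), and O(¬reconcile_audit_trail) is already established, so O(archive_checklist).
With premise 7, O(archive_checklist → reject_blueprint), the K-axiom yields O(reject_blueprint).
Premise 5, O(¬raise_flag → ¬reject_blueprint), contraposes to O(reject_blueprint → raise_flag); with O(reject_blueprint) we get O(raise_flag).
The contrapositive of premise 2 (O(inform_statement → ¬raise_flag)) is O(raise_flag → ¬inform_statement), and O(raise_flag) is already established, so O(¬inform_statement).
Premise 1 is O(¬inform_statement → notify_prescription); since O(¬inform_statement), deontic closure gives O(notify_prescription).
Premise 8, O(reject_form → ¬notify_prescription), contraposes to O(notify_prescription → ¬reject_form); with O(notify_prescription) we get O(¬reject_form).
Premises 3, 4, 6, 11 do not contribute to this derivation.
Hence ¬reject_form is obligatory.

Obligatory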